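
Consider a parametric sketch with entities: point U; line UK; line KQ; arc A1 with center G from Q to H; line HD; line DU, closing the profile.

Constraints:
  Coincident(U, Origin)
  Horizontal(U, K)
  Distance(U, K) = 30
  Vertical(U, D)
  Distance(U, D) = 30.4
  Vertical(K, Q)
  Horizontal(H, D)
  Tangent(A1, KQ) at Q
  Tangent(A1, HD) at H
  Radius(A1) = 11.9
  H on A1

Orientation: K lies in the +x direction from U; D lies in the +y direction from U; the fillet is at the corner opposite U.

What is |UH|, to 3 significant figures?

35.4

U is at the origin; U and K share the same y with |UK| = 30.0 and K on the +x side, so K = (30.0, 0.00). U and D share the same x with |UD| = 30.4 and D on the +y side, so D = (0.00, 30.4). The virtual corner opposite U is at (30.0, 30.4). A1 meets KQ tangentially, so GQ is at right angles to KQ and A1 meets HD tangentially, so GH is at right angles to HD, with radius 11.9, so the center G sits 11.9 in from both sides at G = (18.1, 18.5). That places the tangent points at Q = (30.0, 18.5) on KQ and H = (18.1, 30.4) on HD. Then |UH| = |H − U| = 35.4.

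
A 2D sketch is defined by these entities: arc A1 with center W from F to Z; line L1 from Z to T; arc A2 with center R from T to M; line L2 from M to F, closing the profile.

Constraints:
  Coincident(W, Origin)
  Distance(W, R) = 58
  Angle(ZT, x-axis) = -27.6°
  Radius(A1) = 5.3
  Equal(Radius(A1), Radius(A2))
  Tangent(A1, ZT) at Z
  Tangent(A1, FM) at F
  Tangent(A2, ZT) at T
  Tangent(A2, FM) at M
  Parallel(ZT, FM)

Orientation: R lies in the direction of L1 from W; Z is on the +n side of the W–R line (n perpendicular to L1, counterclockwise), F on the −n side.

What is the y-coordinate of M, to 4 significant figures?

-31.57

The slot axis is L1's direction at -27.6°, so u = (cos -27.6°, sin -27.6°) = (0.8862, -0.4633) and n = (−sin -27.6°, cos -27.6°) = (0.4633, 0.8862). W is at the origin and R lies 58.0 along u from W, so R = 58.0·u = (51.40, -26.87). Tangency of A1 to both parallel lines with radius 5.3 puts Z and F at W ± 5.3·n: Z = (2.455, 4.697), F = (-2.455, -4.697). Equal radii place T and M the same way about R: T = R + 5.3·n = (53.86, -22.17), M = R − 5.3·n = (48.94, -31.57). So M.y = -31.57.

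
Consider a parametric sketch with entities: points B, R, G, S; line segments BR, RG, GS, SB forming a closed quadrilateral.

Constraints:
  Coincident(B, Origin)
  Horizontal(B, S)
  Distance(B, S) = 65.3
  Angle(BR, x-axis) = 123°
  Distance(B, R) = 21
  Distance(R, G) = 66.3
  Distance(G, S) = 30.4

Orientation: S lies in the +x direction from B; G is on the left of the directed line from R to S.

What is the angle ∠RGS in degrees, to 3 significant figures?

103°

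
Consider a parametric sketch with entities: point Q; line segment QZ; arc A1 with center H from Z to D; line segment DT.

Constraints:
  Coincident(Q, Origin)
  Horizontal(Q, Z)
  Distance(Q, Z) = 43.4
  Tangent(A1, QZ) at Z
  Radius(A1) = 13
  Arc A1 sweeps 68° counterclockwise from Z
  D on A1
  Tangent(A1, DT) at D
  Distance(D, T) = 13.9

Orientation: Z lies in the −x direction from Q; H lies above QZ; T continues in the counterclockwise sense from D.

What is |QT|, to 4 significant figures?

33.54

On A1, Z sits at bearing -90° from H; a 68° counterclockwise sweep puts D at bearing -22°, so D = H + 13.0·(cos -22°, sin -22°) = (-31.35, 8.130). A1 meets DT tangentially, so HD is at right angles to DT, so DT runs along (−sin -22°, cos -22°); with |DT| = 13.9, T = (-26.14, 21.02). Then |QT| = |T − Q| = 33.54.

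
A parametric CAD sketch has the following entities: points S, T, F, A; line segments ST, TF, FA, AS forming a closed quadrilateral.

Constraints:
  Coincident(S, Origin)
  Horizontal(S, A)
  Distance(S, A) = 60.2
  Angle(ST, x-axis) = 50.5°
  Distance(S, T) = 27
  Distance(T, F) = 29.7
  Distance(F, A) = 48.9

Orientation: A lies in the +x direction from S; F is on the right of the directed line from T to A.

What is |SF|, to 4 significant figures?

14.68

Checks: |TF| = 29.70 ✓; |FA| = 48.90 ✓.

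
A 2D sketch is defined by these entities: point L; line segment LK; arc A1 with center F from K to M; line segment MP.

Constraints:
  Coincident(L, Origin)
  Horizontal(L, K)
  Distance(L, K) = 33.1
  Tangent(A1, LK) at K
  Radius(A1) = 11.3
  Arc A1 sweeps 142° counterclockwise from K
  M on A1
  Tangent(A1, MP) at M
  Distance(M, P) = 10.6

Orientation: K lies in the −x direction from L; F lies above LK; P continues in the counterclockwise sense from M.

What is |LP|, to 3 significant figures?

43.6

On A1, K sits at bearing -90° from F; a 142° counterclockwise sweep puts M at bearing 52°, so M = F + 11.3·(cos 52°, sin 52°) = (-26.1, 20.2). Tangency of A1 to MP means the radius FM is perpendicular to MP, so MP runs along (−sin 52°, cos 52°); with |MP| = 10.6, P = (-34.5, 26.7). Then |LP| = |P − L| = 43.6.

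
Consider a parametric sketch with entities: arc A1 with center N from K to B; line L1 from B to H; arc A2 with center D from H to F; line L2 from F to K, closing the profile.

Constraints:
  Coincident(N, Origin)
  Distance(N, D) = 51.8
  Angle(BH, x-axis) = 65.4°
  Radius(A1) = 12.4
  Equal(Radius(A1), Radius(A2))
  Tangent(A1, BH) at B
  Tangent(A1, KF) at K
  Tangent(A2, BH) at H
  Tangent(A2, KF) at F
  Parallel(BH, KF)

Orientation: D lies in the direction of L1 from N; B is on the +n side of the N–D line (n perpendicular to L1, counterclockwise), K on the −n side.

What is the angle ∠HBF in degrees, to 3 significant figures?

25.6°

The slot axis is L1's direction at 65.4°, so u = (cos 65.4°, sin 65.4°) = (0.416, 0.909) and n = (−sin 65.4°, cos 65.4°) = (-0.909, 0.416). N is at the origin and D lies 51.8 along u from N, so D = 51.8·u = (21.6, 47.1). Tangency of A1 to both parallel lines with radius 12.4 puts B and K at N ± 12.4·n: B = (-11.3, 5.16), K = (11.3, -5.16). Equal radii place H and F the same way about D: H = D + 12.4·n = (10.3, 52.3), F = D − 12.4·n = (32.8, 41.9). Then cos ∠HBF = BH·BF / (|BH||BF|), giving 25.6°.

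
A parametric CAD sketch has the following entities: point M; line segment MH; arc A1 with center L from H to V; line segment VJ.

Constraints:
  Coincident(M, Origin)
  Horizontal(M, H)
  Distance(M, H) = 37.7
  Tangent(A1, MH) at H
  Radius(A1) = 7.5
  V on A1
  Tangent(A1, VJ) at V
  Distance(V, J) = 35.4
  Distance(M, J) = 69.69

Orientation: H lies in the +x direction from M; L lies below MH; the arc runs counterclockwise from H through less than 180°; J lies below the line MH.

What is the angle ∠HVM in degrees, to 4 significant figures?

88.75°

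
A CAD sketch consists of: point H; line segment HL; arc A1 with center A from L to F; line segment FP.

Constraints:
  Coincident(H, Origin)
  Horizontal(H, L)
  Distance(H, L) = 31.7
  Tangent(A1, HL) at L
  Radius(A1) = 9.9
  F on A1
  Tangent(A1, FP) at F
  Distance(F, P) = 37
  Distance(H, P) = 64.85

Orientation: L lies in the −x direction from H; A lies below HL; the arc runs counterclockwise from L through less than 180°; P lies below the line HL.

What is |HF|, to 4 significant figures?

42.39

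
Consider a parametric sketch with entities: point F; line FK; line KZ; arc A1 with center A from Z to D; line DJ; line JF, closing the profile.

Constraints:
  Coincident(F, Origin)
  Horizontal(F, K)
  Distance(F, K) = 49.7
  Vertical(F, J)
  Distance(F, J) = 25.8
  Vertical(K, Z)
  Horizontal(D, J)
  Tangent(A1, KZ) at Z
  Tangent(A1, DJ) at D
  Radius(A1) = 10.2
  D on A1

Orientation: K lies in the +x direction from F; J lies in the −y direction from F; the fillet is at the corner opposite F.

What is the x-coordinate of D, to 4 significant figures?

39.50

F is at the origin; F and K share the same y with |FK| = 49.7 and K on the +x side, so K = (49.70, 0.000). FJ is vertical with |FJ| = 25.8 and J on the −y side, so J = (0.000, -25.80). The virtual corner opposite F is at (49.70, -25.80). A1 meets KZ tangentially, so AZ is at right angles to KZ and since A1 is tangent to DJ there, AD ⟂ DJ, with radius 10.2, so the center A sits 10.2 in from both sides at A = (39.50, -15.60). That places the tangent points at Z = (49.70, -15.60) on KZ and D = (39.50, -25.80) on DJ. So D.x = 39.50.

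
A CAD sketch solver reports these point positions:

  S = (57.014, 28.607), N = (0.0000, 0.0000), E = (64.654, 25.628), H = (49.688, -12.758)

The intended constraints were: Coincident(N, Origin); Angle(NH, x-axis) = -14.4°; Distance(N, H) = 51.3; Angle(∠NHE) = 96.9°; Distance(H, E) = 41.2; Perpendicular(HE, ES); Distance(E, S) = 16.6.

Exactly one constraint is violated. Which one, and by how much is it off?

Distance(E, S) = 16.6 — off by 8.40.

N = (0.00, 0.00) ✓; NH at -14.40° ✓; |NH| = 51.30 ✓; ∠NHE = 96.90° ✓; |HE| = 41.20 ✓; ∠(HE, ES) = 90.00° ✓; |ES| = 8.200 ✗.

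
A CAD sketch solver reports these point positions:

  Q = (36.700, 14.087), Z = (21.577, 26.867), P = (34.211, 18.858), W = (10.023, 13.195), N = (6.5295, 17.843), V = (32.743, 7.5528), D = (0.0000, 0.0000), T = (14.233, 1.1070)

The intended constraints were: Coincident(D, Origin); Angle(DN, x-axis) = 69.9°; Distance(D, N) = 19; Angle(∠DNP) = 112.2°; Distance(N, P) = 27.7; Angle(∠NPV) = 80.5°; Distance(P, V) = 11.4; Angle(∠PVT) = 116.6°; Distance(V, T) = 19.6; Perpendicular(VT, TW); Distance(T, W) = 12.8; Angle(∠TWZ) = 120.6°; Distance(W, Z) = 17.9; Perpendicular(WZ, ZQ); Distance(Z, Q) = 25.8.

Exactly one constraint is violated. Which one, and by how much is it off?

Distance(Z, Q) = 25.8 — off by 6.00.

D = (0.00, 0.00) ✓; DN at 69.90° ✓; |DN| = 19.00 ✓; ∠DNP = 112.2° ✓; |NP| = 27.70 ✓; ∠NPV = 80.50° ✓; |PV| = 11.40 ✓; ∠PVT = 116.6° ✓; |VT| = 19.60 ✓; ∠(VT, TW) = 90.00° ✓; |TW| = 12.80 ✓; ∠TWZ = 120.6° ✓; |WZ| = 17.90 ✓; ∠(WZ, ZQ) = 90.00° ✓; |ZQ| = 19.80 ✗.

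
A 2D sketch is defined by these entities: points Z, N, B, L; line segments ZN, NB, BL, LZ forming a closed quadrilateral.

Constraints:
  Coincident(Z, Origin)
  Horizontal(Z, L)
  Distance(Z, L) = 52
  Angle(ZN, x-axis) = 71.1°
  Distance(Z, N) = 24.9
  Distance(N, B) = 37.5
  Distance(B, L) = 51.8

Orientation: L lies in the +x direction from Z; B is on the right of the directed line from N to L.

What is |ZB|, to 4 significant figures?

13.59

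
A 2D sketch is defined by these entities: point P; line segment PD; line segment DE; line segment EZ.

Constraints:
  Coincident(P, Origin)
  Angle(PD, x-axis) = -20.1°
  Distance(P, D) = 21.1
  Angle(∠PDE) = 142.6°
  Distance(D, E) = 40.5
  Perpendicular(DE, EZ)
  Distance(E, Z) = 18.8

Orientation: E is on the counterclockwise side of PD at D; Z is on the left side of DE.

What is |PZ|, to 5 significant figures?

57.574

P is at the origin; PD runs at -20.1° with length 21.1, so D = 21.1·(cos -20.1°, sin -20.1°) = (19.815, -7.2512). ∠PDE = 142.6°, so DE runs at -20.1° + (180° − 142.6°) = 17.300° from the x-axis; with |DE| = 40.5, E = D + 40.5·(cos 17.300°, sin 17.300°) = (58.483, 4.7925). DE is perpendicular to EZ; with |EZ| = 18.8 on the left of DE, Z = E + 18.8·(-0.29737, 0.95476) = (52.892, 22.742). Then |PZ| = |Z − P| = 57.574.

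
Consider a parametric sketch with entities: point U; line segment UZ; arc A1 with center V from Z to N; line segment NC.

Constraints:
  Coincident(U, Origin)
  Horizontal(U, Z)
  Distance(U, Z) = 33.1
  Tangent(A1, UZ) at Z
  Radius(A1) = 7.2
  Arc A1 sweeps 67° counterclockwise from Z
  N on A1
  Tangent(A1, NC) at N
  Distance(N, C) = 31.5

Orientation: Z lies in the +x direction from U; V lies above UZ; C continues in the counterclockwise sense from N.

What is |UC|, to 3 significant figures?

61.8

On A1, Z sits at bearing -90° from V; a 67° counterclockwise sweep puts N at bearing -23°, so N = V + 7.2·(cos -23°, sin -23°) = (39.7, 4.39). Since A1 is tangent to NC there, VN ⟂ NC, so NC runs along (−sin -23°, cos -23°); with |NC| = 31.5, C = (52.0, 33.4). Then |UC| = |C − U| = 61.8.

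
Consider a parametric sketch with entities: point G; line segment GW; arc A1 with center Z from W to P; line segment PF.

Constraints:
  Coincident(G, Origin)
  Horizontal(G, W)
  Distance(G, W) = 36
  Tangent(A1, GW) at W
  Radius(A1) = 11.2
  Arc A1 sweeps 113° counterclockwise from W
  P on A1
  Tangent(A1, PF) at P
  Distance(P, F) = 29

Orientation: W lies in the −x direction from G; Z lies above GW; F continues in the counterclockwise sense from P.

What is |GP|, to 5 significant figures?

30.043

G is at the origin; GW is horizontal with |GW| = 36.0 and W on the −x side, so W = (-36.000, 0.0000). The tangent condition forces ZW to be normal to GW, so Z = W + (0, 11.2) = (-36.000, 11.200). On A1, W sits at bearing -90° from Z; a 113° counterclockwise sweep puts P at bearing 23°, so P = Z + 11.2·(cos 23°, sin 23°) = (-25.690, 15.576). Then |GP| = |P − G| = 30.043.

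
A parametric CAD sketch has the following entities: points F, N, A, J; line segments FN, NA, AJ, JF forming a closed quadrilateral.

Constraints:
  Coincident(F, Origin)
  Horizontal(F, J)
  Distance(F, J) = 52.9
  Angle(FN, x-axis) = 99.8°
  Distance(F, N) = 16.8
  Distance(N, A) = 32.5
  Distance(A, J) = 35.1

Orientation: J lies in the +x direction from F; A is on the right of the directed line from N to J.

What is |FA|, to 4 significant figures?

20.23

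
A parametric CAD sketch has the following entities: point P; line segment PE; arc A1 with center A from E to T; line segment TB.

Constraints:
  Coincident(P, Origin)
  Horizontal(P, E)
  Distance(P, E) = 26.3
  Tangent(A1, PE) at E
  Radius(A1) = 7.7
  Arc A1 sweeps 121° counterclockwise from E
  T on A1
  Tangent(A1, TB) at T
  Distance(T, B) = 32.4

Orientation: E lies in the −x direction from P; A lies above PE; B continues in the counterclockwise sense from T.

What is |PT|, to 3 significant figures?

22.9

P is at the origin; PE is horizontal with |PE| = 26.3 and E on the −x side, so E = (-26.3, 0.00). Tangency of A1 to PE means the radius AE is perpendicular to PE, so A = E + (0, 7.7) = (-26.3, 7.70). On A1, E sits at bearing -90° from A; a 121° counterclockwise sweep puts T at bearing 31°, so T = A + 7.7·(cos 31°, sin 31°) = (-19.7, 11.7). Then |PT| = |T − P| = 22.9.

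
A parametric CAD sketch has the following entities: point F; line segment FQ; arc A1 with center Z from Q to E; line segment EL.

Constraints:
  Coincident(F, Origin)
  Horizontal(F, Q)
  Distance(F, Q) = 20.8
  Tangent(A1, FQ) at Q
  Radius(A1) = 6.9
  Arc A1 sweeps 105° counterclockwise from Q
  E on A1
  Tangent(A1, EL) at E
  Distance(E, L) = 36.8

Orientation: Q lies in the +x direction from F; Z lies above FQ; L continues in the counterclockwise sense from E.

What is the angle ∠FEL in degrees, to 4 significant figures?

92.55°

F is at the origin; FQ is horizontal with |FQ| = 20.8 and Q on the +x side, so Q = (20.80, 0.000). A1 meets FQ tangentially, so ZQ is at right angles to FQ, so Z = Q + (0, 6.9) = (20.80, 6.900). On A1, Q sits at bearing -90° from Z; a 105° counterclockwise sweep puts E at bearing 15°, so E = Z + 6.9·(cos 15°, sin 15°) = (27.46, 8.686). The tangent condition forces ZE to be normal to EL, so EL runs along (−sin 15°, cos 15°); with |EL| = 36.8, L = (17.94, 44.23). Then cos ∠FEL = EF·EL / (|EF||EL|), giving 92.55°.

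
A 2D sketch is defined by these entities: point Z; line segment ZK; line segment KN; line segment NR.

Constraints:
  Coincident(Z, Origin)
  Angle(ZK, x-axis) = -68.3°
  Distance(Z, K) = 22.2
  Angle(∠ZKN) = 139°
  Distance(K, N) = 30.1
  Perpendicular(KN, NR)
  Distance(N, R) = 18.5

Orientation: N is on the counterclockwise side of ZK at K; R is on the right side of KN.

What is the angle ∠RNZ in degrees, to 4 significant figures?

107.3°

Z is at the origin; ZK runs at -68.3° with length 22.2, so K = 22.2·(cos -68.3°, sin -68.3°) = (8.208, -20.63). ∠ZKN = 139.0°, so KN runs at -68.3° + (180° − 139.0°) = -27.30° from the x-axis; with |KN| = 30.1, N = K + 30.1·(cos -27.30°, sin -27.30°) = (34.96, -34.43). KN is perpendicular to NR; with |NR| = 18.5 on the right of KN, R = N + 18.5·(-0.4586, -0.8886) = (26.47, -50.87). Then cos ∠RNZ = NR·NZ / (|NR||NZ|), giving 107.3°.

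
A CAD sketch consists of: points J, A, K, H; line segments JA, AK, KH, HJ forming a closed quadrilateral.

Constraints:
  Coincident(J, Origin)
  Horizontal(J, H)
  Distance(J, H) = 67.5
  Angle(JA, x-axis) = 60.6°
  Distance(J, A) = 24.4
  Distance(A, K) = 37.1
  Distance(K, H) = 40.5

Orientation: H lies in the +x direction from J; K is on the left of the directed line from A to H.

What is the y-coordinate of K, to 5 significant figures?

34.671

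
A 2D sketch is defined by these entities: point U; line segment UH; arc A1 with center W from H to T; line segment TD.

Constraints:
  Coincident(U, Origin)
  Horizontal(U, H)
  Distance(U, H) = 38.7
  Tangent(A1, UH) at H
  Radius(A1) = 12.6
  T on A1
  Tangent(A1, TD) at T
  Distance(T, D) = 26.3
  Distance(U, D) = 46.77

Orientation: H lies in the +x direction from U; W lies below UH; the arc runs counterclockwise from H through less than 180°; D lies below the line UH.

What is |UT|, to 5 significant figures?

28.966

U is at the origin; U and H share the same y with |UH| = 38.7 and H on the +x side, so H = (38.700, 0.0000). Since A1 is tangent to UH there, WH ⟂ UH, so W = H + (0, -12.6) = (38.700, -12.600). Since WT ⟂ TD (tangency), |WD| = √(12.6² + 26.3²) = 29.162 regardless of where T sits on A1. So D lies on both circle(U, 46.77) and circle(W, 29.162); the below-UH intersection is D = (26.022, -38.862). T is the foot of the tangent from D: T = (26.100, -12.563).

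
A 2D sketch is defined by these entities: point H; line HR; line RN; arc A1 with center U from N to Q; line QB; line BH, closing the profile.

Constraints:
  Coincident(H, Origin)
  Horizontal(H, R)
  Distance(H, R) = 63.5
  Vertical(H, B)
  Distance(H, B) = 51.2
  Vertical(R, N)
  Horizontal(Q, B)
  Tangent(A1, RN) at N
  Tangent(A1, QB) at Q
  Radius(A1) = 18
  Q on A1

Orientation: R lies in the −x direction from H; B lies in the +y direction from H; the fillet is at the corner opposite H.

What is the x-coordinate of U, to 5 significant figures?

-45.500

H and B share the same x with |HB| = 51.2 and B on the +y side, so B = (0.0000, 51.200). The virtual corner opposite H is at (-63.500, 51.200). Since A1 is tangent to RN there, UN ⟂ RN and tangency of A1 to QB means the radius UQ is perpendicular to QB, with radius 18.0, so the center U sits 18.0 in from both sides at U = (-45.500, 33.200). So U.x = -45.500.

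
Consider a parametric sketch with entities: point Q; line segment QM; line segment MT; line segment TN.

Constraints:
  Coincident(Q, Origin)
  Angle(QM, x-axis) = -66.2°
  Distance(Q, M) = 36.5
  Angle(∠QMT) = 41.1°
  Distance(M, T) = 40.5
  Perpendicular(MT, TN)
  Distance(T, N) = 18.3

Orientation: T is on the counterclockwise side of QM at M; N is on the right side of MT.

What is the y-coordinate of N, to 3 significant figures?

-0.170

∠QMT = 41.1°, so MT runs at -66.2° + (180° − 41.1°) = 72.7° from the x-axis; with |MT| = 40.5, T = M + 40.5·(cos 72.7°, sin 72.7°) = (26.8, 5.27). MT is perpendicular to TN; with |TN| = 18.3 on the right of MT, N = T + 18.3·(0.955, -0.297) = (44.2, -0.170). So N.y = -0.170.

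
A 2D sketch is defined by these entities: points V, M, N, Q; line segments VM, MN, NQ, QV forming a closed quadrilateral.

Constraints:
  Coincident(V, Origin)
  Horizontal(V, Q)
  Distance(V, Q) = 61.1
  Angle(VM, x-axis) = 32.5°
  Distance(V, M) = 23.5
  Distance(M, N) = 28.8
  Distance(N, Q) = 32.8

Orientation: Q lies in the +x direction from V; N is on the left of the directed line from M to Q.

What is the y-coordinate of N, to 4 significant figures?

28.07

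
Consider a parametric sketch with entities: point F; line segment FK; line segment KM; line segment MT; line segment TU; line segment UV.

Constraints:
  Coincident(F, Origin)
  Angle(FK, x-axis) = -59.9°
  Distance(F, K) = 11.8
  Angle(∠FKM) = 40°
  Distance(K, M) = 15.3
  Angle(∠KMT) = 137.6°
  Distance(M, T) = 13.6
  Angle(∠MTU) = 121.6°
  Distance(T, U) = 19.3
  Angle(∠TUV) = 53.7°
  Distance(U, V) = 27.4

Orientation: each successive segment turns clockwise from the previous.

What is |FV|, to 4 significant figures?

5.983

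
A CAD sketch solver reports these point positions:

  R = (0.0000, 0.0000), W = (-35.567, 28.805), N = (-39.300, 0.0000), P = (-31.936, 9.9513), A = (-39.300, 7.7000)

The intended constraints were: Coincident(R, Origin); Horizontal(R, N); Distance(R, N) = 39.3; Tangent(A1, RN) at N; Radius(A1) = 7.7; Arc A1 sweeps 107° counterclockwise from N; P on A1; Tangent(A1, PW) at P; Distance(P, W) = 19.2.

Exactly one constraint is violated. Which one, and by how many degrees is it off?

Tangent(A1, PW) at P — off by 6.10°.

R = (0.00, 0.00) ✓; R.y = 0.00, N.y = 0.00 ✓; |RN| = 39.30 ✓; ∠(AN, NR) = 90.00° ✓; |AN| = 7.700 ✓; bearing(A→P) − bearing(A→N) = 107.0° ✓; |AP| = 7.700 ✓; ∠(AP, PW) = 96.10° ✗; |PW| = 19.20 ✓.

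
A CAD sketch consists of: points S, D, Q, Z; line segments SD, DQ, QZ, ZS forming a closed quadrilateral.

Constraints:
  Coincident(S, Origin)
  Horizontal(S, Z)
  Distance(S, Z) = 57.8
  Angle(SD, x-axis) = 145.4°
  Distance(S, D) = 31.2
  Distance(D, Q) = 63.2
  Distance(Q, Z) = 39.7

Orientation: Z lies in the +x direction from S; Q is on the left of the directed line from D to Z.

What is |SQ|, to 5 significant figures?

48.548

Checks: |DQ| = 63.20 ✓; |QZ| = 39.70 ✓.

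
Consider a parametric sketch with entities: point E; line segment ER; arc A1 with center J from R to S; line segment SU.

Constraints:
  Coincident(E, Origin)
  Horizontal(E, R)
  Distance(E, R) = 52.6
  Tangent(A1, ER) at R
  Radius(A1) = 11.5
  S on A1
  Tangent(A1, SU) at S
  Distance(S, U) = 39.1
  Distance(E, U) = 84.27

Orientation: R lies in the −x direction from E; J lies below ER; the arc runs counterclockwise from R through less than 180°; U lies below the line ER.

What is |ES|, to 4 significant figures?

64.82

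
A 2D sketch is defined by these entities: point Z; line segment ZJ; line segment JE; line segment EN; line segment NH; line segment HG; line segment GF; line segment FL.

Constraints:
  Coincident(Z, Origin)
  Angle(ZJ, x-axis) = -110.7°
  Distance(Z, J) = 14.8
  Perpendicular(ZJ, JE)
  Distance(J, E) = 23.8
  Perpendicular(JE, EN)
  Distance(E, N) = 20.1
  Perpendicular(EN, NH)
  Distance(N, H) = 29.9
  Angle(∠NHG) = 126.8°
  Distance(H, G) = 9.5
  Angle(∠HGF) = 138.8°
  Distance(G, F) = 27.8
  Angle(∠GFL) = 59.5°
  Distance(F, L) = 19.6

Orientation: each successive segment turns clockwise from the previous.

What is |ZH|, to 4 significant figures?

8.081

Z is at the origin; ZJ runs at -110.7° with length 14.8, so J = (-5.231, -13.84). The perpendicularity gives JE at right angles to ZJ, so JE runs at 159.3°; with |JE| = 23.8, E = (-27.49, -5.432). The perpendicularity gives EN at right angles to JE, so EN runs at 69.30°; with |EN| = 20.1, N = (-20.39, 13.37). EN is perpendicular to NH, so NH runs at -20.70°; with |NH| = 29.9, H = (7.580, 2.802). Then |ZH| = |H − Z| = 8.081.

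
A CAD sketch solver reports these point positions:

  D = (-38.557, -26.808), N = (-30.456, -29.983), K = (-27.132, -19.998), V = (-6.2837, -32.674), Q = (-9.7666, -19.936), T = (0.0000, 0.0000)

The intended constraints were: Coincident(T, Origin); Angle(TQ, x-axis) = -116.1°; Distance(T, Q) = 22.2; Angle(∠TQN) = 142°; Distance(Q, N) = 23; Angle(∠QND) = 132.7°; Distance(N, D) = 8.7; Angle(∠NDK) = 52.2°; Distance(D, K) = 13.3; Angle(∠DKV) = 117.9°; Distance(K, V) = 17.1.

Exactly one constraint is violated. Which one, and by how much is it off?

Distance(K, V) = 17.1 — off by 7.30.

T = (0.00, 0.00) ✓; TQ at -116.1° ✓; |TQ| = 22.20 ✓; ∠TQN = 142.0° ✓; |QN| = 23.00 ✓; ∠QND = 132.7° ✓; |ND| = 8.701 ✓; ∠NDK = 52.20° ✓; |DK| = 13.30 ✓; ∠DKV = 117.9° ✓; |KV| = 24.40 ✗.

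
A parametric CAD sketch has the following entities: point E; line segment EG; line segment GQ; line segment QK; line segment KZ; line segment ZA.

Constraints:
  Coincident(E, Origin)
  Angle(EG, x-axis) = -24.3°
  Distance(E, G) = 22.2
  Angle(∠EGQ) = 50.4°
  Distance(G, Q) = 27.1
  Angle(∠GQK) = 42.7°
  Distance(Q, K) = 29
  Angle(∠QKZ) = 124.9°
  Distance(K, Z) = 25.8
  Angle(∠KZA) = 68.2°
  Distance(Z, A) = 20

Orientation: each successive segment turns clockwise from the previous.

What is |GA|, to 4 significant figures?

8.519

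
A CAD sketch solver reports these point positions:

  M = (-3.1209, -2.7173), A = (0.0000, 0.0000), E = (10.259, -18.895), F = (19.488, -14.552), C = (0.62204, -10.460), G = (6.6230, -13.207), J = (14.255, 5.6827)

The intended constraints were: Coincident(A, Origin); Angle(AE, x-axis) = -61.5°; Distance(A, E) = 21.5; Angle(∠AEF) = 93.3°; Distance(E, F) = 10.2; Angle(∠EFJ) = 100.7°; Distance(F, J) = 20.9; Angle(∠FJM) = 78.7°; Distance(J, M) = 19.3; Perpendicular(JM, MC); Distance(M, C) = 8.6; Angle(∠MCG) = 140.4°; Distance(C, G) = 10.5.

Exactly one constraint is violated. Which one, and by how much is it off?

Distance(C, G) = 10.5 — off by 3.90.

A = (0.00, 0.00) ✓; AE at -61.50° ✓; |AE| = 21.50 ✓; ∠AEF = 93.30° ✓; |EF| = 10.20 ✓; ∠EFJ = 100.7° ✓; |FJ| = 20.90 ✓; ∠FJM = 78.70° ✓; |JM| = 19.30 ✓; ∠(JM, MC) = 90.00° ✓; |MC| = 8.600 ✓; ∠MCG = 140.4° ✓; |CG| = 6.600 ✗.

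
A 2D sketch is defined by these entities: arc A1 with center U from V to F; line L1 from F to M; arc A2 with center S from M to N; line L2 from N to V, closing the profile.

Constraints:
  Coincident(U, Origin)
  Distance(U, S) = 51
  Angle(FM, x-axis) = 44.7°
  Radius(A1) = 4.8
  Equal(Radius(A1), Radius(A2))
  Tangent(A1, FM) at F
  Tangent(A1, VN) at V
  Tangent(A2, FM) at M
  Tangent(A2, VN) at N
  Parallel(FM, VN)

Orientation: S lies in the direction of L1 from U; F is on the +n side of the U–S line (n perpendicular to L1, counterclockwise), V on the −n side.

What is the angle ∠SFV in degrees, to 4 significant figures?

84.62°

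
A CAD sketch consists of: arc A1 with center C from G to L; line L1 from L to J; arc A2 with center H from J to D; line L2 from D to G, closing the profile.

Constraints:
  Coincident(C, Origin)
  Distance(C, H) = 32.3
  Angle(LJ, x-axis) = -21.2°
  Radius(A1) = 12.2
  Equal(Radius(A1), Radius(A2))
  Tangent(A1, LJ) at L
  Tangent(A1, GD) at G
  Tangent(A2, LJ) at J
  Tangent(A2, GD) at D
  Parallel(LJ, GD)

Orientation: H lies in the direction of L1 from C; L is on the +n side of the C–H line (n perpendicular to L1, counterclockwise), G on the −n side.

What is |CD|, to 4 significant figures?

34.53

The slot axis is L1's direction at -21.2°, so u = (cos -21.2°, sin -21.2°) = (0.9323, -0.3616) and n = (−sin -21.2°, cos -21.2°) = (0.3616, 0.9323). C is at the origin and H lies 32.3 along u from C, so H = 32.3·u = (30.11, -11.68). Tangency of A1 to both parallel lines with radius 12.2 puts L and G at C ± 12.2·n: L = (4.412, 11.37), G = (-4.412, -11.37). Equal radii place J and D the same way about H: J = H + 12.2·n = (34.53, -0.3061), D = H − 12.2·n = (25.70, -23.05). Then |CD| = |D − C| = 34.53.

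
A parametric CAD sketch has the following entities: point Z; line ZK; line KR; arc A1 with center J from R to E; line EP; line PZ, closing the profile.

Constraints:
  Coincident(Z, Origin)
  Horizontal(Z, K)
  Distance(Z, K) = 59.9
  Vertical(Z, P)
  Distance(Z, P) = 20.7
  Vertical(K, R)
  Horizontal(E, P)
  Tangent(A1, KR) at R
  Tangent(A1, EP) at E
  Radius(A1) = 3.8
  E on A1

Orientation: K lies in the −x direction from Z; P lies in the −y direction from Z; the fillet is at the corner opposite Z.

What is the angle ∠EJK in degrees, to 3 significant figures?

167°

Z is at the origin; Z and K share the same y with |ZK| = 59.9 and K on the −x side, so K = (-59.9, 0.00). Z and P share the same x with |ZP| = 20.7 and P on the −y side, so P = (0.00, -20.7). The virtual corner opposite Z is at (-59.9, -20.7). Tangency of A1 to KR means the radius JR is perpendicular to KR and the tangent condition forces JE to be normal to EP, with radius 3.8, so the center J sits 3.8 in from both sides at J = (-56.1, -16.9). That places the tangent points at R = (-59.9, -16.9) on KR and E = (-56.1, -20.7) on EP. Then cos ∠EJK = JE·JK / (|JE||JK|), giving 167°.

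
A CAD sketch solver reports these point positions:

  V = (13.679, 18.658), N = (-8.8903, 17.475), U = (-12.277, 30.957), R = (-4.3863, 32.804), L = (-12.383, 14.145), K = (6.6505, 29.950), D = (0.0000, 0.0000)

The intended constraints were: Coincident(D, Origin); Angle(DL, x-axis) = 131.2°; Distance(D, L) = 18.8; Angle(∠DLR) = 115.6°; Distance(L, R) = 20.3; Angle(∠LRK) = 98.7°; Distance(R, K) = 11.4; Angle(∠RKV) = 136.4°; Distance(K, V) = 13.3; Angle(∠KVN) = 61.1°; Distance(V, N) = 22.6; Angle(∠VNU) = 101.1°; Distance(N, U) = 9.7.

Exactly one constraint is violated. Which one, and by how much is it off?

Distance(N, U) = 9.7 — off by 4.20.

D = (0.00, 0.00) ✓; DL at 131.2° ✓; |DL| = 18.80 ✓; ∠DLR = 115.6° ✓; |LR| = 20.30 ✓; ∠LRK = 98.70° ✓; |RK| = 11.40 ✓; ∠RKV = 136.4° ✓; |KV| = 13.30 ✓; ∠KVN = 61.10° ✓; |VN| = 22.60 ✓; ∠VNU = 101.1° ✓; |NU| = 13.90 ✗.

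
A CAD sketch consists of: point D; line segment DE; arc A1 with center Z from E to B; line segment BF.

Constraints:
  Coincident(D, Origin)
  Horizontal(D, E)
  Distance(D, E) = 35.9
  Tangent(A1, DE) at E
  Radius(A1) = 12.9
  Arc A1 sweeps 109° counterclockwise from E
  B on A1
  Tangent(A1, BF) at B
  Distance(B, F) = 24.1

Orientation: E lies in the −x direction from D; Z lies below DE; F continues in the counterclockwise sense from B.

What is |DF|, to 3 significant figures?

56.7

D is at the origin; D and E share the same y with |DE| = 35.9 and E on the −x side, so E = (-35.9, 0.00). Since A1 is tangent to DE there, ZE ⟂ DE, so Z = E + (0, -12.9) = (-35.9, -12.9). On A1, E sits at bearing 90° from Z; a 109° counterclockwise sweep puts B at bearing 199°, so B = Z + 12.9·(cos 199°, sin 199°) = (-48.1, -17.1). Tangency of A1 to BF means the radius ZB is perpendicular to BF, so BF runs along (−sin 199°, cos 199°); with |BF| = 24.1, F = (-40.3, -39.9). Then |DF| = |F − D| = 56.7.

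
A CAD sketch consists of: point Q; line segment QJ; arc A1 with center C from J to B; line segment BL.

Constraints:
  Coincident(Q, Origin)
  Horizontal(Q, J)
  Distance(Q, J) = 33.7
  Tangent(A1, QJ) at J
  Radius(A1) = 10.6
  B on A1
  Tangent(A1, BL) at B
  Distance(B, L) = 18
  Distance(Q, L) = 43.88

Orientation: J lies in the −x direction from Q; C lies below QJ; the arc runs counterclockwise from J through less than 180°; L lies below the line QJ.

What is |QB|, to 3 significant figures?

45.4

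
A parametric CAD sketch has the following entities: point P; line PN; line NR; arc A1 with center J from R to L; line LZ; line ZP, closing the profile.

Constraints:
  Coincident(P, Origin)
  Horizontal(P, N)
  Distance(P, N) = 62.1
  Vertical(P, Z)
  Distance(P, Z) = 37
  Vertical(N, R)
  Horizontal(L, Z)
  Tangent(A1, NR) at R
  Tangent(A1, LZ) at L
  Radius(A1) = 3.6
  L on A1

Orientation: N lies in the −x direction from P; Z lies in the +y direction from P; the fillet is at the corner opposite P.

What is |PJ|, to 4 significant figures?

67.36

P and Z share the same x with |PZ| = 37.0 and Z on the +y side, so Z = (0.000, 37.00). The virtual corner opposite P is at (-62.10, 37.00). The tangent condition forces JR to be normal to NR and A1 meets LZ tangentially, so JL is at right angles to LZ, with radius 3.6, so the center J sits 3.6 in from both sides at J = (-58.50, 33.40). Then |PJ| = |J − P| = 67.36.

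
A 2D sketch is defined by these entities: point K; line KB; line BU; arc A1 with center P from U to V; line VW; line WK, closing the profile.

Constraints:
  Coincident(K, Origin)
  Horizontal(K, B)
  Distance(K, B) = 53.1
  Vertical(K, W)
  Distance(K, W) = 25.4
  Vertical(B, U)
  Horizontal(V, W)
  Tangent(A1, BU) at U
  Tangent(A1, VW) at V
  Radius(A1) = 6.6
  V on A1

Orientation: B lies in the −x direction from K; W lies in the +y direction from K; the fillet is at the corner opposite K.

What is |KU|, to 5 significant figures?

56.330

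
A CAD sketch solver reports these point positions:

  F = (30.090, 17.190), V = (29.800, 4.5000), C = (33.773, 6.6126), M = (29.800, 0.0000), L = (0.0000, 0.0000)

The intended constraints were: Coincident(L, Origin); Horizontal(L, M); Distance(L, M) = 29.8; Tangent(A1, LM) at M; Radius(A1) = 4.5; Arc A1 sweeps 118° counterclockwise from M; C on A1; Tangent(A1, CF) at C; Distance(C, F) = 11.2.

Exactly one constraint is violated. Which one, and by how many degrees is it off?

Tangent(A1, CF) at C — off by 8.80°.

L = (0.00, 0.00) ✓; L.y = 0.00, M.y = 0.00 ✓; |LM| = 29.80 ✓; ∠(VM, ML) = 90.00° ✓; |VM| = 4.500 ✓; bearing(V→C) − bearing(V→M) = 118.0° ✓; |VC| = 4.500 ✓; ∠(VC, CF) = 98.80° ✗; |CF| = 11.20 ✓.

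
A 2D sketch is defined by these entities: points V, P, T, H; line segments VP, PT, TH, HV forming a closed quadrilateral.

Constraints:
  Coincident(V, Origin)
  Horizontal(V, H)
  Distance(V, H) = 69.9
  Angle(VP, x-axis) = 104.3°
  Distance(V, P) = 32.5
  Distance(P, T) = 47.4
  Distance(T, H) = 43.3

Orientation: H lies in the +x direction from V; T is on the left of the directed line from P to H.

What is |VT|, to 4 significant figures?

49.92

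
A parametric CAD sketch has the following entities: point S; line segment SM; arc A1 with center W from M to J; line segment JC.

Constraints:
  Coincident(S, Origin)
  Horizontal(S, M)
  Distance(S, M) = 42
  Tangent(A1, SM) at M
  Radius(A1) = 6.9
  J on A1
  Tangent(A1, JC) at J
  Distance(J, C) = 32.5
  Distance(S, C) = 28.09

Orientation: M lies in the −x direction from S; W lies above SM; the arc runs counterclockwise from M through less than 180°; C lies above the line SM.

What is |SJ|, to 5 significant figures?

37.265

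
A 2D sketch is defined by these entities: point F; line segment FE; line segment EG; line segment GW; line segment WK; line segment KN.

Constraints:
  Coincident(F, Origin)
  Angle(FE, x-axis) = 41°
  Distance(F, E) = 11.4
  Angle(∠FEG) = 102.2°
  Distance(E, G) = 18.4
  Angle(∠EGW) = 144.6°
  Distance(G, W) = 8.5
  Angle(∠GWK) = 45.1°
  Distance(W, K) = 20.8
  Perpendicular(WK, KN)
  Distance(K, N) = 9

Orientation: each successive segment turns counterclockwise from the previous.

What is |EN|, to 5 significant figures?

3.3390

∠GWK = 45.1° gives WK at -70.900° from the x-axis; with |WK| = 20.8, K = (-1.1072, 7.6476). WK ⟂ KN, so KN runs at 19.100°; with |KN| = 9.0, N = (7.3974, 10.593). Then |EN| = |N − E| = 3.3390.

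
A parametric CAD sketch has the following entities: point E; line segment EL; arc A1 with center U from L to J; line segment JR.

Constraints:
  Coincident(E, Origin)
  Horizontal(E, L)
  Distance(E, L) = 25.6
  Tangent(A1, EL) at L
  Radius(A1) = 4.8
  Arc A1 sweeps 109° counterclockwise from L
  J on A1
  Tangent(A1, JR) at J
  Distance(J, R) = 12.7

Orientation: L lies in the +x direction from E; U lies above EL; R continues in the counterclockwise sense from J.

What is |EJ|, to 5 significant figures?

30.803

E is at the origin; E and L share the same y with |EL| = 25.6 and L on the +x side, so L = (25.600, 0.0000). A1 meets EL tangentially, so UL is at right angles to EL, so U = L + (0, 4.8) = (25.600, 4.8000). On A1, L sits at bearing -90° from U; a 109° counterclockwise sweep puts J at bearing 19°, so J = U + 4.8·(cos 19°, sin 19°) = (30.138, 6.3627). Then |EJ| = |J − E| = 30.803.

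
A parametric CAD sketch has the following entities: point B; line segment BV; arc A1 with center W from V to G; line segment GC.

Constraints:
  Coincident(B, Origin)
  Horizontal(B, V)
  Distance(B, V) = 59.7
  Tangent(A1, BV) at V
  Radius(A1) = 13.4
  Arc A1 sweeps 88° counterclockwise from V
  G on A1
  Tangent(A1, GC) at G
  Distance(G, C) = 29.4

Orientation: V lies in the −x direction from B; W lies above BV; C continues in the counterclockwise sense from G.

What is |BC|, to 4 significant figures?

61.98

On A1, V sits at bearing -90° from W; an 88° counterclockwise sweep puts G at bearing -2°, so G = W + 13.4·(cos -2°, sin -2°) = (-46.31, 12.93). Since A1 is tangent to GC there, WG ⟂ GC, so GC runs along (−sin -2°, cos -2°); with |GC| = 29.4, C = (-45.28, 42.31). Then |BC| = |C − B| = 61.98.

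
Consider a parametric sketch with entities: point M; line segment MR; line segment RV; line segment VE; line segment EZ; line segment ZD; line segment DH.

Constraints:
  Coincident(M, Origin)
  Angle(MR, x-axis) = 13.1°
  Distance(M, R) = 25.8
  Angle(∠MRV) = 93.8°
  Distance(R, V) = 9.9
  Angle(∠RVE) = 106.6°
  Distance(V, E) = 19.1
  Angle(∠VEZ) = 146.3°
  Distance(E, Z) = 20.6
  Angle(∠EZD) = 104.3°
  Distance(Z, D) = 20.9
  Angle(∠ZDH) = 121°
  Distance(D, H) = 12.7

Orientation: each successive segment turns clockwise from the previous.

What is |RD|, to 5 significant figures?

38.742

∠VEZ = 146.3° gives EZ at 179.80° from the x-axis; with |EZ| = 20.6, Z = (-8.5206, -14.095). ∠EZD = 104.3° gives ZD at 104.10° from the x-axis; with |ZD| = 20.9, D = (-13.612, 6.1754). Then |RD| = |D − R| = 38.742.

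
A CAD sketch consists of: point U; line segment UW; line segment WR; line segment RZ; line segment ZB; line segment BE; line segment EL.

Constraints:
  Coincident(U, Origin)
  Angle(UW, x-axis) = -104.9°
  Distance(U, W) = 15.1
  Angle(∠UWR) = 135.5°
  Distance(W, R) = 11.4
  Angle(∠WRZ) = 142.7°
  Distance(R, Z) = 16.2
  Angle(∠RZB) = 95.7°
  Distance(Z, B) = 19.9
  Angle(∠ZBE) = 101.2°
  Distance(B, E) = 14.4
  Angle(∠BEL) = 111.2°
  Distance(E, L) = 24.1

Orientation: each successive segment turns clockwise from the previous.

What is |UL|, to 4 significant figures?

16.85

∠ZBE = 101.2° gives BE at 10.20° from the x-axis; with |BE| = 14.4, E = (-15.26, 3.942). ∠BEL = 111.2° gives EL at -58.60° from the x-axis; with |EL| = 24.1, L = (-2.708, -16.63). Then |UL| = |L − U| = 16.85.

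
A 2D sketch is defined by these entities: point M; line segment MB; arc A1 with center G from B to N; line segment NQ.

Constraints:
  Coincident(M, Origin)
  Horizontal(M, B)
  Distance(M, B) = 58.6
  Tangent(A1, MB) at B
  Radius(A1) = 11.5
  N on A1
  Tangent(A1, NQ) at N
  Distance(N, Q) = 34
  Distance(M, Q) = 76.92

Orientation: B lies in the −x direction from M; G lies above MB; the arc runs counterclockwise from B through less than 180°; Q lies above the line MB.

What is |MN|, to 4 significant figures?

50.47

M is at the origin; M and B share the same y with |MB| = 58.6 and B on the −x side, so B = (-58.60, 0.000). Since A1 is tangent to MB there, GB ⟂ MB, so G = B + (0, 11.5) = (-58.60, 11.50). Since GN ⟂ NQ (tangency), |GQ| = √(11.5² + 34.0²) = 35.89 regardless of where N sits on A1. So Q lies on both circle(M, 76.92) and circle(G, 35.89); the above-MB intersection is Q = (-60.63, 47.33). N is the foot of the tangent from Q: N = (-47.93, 15.80).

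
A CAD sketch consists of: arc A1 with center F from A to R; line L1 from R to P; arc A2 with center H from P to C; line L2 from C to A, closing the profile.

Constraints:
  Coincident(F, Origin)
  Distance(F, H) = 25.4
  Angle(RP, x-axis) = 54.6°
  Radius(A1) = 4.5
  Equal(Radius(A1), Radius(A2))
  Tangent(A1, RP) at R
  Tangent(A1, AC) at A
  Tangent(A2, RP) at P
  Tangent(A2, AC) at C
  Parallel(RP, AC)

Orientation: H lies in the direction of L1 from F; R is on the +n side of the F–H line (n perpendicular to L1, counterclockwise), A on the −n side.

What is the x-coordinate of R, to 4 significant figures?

-3.668

The slot axis is L1's direction at 54.6°, so u = (cos 54.6°, sin 54.6°) = (0.5793, 0.8151) and n = (−sin 54.6°, cos 54.6°) = (-0.8151, 0.5793). F is at the origin and H lies 25.4 along u from F, so H = 25.4·u = (14.71, 20.70). Tangency of A1 to both parallel lines with radius 4.5 puts R and A at F ± 4.5·n: R = (-3.668, 2.607), A = (3.668, -2.607). So R.x = -3.668.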